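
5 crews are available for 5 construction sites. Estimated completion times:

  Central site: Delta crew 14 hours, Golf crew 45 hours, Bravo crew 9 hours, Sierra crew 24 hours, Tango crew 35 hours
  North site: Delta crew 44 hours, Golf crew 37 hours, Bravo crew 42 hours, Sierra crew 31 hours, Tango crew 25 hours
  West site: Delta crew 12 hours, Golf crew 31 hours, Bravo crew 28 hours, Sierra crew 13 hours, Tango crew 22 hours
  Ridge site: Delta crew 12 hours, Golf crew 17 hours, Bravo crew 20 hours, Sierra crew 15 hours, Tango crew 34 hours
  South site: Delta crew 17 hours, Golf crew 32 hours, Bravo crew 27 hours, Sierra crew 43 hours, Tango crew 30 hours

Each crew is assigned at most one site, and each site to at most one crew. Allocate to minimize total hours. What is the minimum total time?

Optimal: Delta crew→South site (17 hours), Golf crew→Ridge site (17 hours), Bravo crew→Central site (9 hours), Sierra crew→West site (13 hours), Tango crew→North site (25 hours) — total 17+17+9+13+25 = 81 hours.
Column-greedy (each site in turn goes to its cheapest remaining crew) gives 93 hours, worse by 12.
Swapping Sierra crew↔Golf crew (Sierra crew→Ridge site 15 hours, Golf crew→West site 31 hours) adds 16.
No other one-to-one assignment undercuts 81 hours.

Min total: 81 hours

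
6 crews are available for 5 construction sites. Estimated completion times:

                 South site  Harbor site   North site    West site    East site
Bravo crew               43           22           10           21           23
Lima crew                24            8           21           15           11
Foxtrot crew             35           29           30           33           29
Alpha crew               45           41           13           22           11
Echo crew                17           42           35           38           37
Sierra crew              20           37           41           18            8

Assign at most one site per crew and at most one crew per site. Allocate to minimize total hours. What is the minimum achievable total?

Treat this as an assignment problem: match each crew to one site.
Optimal: Echo crew→South site (17 hours), Lima crew→Harbor site (8 hours), Bravo crew→North site (10 hours), Sierra crew→West site (18 hours), Alpha crew→East site (11 hours) — total 17+8+10+18+11 = 64 hours.
Row-greedy (each crew in turn takes its cheapest remaining site) gives 86 hours, worse by 22.
Next-best assignment: Echo crew→South site, Lima crew→Harbor site, Bravo crew→North site, Alpha crew→West site, Sierra crew→East site = 65 hours.
Swapping Sierra crew↔Echo crew (Sierra crew→South site 20 hours, Echo crew→West site 38 hours) adds 23.
Checked against all permutations: 64 hours is optimal.

Min total: 64 hours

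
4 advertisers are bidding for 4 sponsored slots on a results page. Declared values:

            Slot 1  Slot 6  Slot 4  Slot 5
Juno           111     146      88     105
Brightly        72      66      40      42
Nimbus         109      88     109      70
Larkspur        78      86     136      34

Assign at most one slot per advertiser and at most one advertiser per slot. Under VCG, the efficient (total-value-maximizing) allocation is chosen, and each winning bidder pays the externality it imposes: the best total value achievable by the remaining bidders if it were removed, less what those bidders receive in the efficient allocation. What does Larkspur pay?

Larkspur pays $30.

Efficient allocation: Juno→Slot 6 ($146), Brightly→Slot 5 ($42), Nimbus→Slot 1 ($109), Larkspur→Slot 4 ($136); total welfare W = $433.
Larkspur receives Slot 4 at value $136, so the others get W − 136 = $297.
Without Larkspur: best allocation of the remaining 3 bidders over all 4 slots is Juno→Slot 6 ($146), Brightly→Slot 1 ($72), Nimbus→Slot 4 ($109), total $327.
VCG payment = (others' best without Larkspur) − (others' welfare with Larkspur) = 327 − 297 = $30.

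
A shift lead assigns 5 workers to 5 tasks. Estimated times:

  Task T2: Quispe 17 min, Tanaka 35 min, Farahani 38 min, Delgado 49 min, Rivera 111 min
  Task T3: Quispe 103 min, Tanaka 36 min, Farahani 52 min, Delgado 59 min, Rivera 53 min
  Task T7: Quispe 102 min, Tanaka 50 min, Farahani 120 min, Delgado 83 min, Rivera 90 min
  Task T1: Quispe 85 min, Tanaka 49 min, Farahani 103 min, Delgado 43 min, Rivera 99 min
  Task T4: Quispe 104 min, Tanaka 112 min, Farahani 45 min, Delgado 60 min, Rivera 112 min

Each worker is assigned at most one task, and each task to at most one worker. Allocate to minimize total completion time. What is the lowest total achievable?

Min total: 208 min

Optimal: Quispe→Task T2 (17 min), Tanaka→Task T7 (50 min), Farahani→Task T4 (45 min), Delgado→Task T1 (43 min), Rivera→Task T3 (53 min) — total 17+50+45+43+53 = 208 min.
Min-entry greedy (repeatedly take the single cheapest remaining cell) gives 231 min, worse by 23.
Swapping Rivera↔Tanaka (Rivera→Task T7 90 min, Tanaka→Task T3 36 min) adds 23.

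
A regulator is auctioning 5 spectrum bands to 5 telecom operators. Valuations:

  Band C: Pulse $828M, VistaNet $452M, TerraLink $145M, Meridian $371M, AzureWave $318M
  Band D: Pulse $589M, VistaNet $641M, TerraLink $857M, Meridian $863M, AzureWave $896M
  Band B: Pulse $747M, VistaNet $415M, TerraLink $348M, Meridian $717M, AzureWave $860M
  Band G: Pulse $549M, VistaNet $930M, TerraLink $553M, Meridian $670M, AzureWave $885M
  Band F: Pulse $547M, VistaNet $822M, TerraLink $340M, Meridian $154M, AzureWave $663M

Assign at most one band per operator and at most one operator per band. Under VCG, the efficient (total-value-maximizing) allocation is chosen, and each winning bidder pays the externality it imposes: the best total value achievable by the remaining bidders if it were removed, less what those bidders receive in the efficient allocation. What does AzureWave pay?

AzureWave pays $108M.

Efficient allocation: Pulse→Band C ($828M), VistaNet→Band F ($822M), TerraLink→Band D ($857M), Meridian→Band B ($717M), AzureWave→Band G ($885M); total welfare W = $4109M.
AzureWave receives Band G at value $885M, so the others get W − 885 = $3224M.
Without AzureWave: best allocation of the remaining 4 bidders over all 5 bands is Pulse→Band C ($828M), VistaNet→Band G ($930M), TerraLink→Band D ($857M), Meridian→Band B ($717M), total $3332M.
VCG payment = (others' best without AzureWave) − (others' welfare with AzureWave) = 3332 − 3224 = $108M.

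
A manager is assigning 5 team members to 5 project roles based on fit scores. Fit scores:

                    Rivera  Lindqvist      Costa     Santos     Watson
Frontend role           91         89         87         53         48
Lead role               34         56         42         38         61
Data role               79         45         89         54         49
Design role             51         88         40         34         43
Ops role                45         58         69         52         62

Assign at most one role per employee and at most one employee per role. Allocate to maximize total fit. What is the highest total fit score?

Max total: 381 pts

Treat this as an assignment problem: match each employee to one role.
Optimal: Rivera→Frontend role (91 pts), Lindqvist→Design role (88 pts), Costa→Data role (89 pts), Santos→Ops role (52 pts), Watson→Lead role (61 pts) — total 91+88+89+52+61 = 381 pts.
Max-entry greedy (repeatedly take the single best remaining cell) gives 368 pts, worse by 13.
Next-best assignment: Rivera→Frontend role, Lindqvist→Design role, Costa→Data role, Santos→Lead role, Watson→Ops role = 368 pts.
Swapping Watson↔Costa (Watson→Data role 49 pts, Costa→Lead role 42 pts) loses 59.
Every other assignment is strictly worse.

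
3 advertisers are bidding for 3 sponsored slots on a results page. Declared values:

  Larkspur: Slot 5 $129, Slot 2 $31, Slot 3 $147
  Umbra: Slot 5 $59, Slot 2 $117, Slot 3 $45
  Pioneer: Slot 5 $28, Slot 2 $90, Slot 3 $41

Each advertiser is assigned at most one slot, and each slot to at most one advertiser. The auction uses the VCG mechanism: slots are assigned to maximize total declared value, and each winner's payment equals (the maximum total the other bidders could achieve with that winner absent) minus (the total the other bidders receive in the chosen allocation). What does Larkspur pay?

Efficient allocation: Larkspur→Slot 3 ($147), Umbra→Slot 5 ($59), Pioneer→Slot 2 ($90); total welfare W = $296.
Larkspur receives Slot 3 at value $147, so the others get W − 147 = $149.
Without Larkspur: best allocation of the remaining 2 bidders over all 3 slots is Umbra→Slot 2 ($117), Pioneer→Slot 3 ($41), total $158.
VCG payment = (others' best without Larkspur) − (others' welfare with Larkspur) = 158 − 149 = $9.

Larkspur pays $9.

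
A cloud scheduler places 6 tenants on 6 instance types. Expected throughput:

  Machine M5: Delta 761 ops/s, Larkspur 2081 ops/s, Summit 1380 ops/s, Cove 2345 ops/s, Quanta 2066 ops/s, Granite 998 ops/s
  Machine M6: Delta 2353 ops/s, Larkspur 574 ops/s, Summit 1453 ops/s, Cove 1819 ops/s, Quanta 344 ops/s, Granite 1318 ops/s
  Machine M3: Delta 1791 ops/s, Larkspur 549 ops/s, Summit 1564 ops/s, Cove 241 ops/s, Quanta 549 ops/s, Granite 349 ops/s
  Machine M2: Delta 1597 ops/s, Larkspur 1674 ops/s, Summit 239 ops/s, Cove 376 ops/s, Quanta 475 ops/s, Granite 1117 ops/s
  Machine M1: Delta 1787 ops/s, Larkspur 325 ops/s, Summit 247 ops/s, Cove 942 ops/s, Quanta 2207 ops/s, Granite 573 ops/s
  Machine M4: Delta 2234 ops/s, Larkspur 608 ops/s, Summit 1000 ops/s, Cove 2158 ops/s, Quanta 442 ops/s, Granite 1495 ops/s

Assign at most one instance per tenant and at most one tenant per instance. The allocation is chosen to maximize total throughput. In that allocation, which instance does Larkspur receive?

Larkspur receives Machine M2.

Treat this as an assignment problem: match each tenant to one instance.
Optimal: Delta→Machine M6 (2353 ops/s), Larkspur→Machine M2 (1674 ops/s), Summit→Machine M3 (1564 ops/s), Cove→Machine M5 (2345 ops/s), Quanta→Machine M1 (2207 ops/s), Granite→Machine M4 (1495 ops/s) — total 2353+1674+1564+2345+2207+1495 = 11638 ops/s.
Next-best assignment: Delta→Machine M6, Larkspur→Machine M5, Summit→Machine M3, Cove→Machine M4, Quanta→Machine M1, Granite→Machine M2 = 11480 ops/s.
Larkspur's own top instance is Machine M5 (2081 ops/s), but forcing Larkspur→Machine M5 and reassigning the rest optimally gives only 11480 ops/s — worse by 158.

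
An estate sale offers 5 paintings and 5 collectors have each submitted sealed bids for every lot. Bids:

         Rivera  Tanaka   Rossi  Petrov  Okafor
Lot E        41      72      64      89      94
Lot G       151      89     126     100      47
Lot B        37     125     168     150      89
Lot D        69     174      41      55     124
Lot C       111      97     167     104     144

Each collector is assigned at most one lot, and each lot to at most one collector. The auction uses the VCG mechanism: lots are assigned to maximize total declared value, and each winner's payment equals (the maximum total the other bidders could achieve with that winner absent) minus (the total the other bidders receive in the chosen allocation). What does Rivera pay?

Efficient allocation: Rivera→Lot G ($151), Tanaka→Lot D ($174), Rossi→Lot C ($167), Petrov→Lot B ($150), Okafor→Lot E ($94); total welfare W = $736.
Rivera receives Lot G at value $151, so the others get W − 151 = $585.
Without Rivera: best allocation of the remaining 4 bidders over all 5 lots is Tanaka→Lot D ($174), Rossi→Lot G ($126), Petrov→Lot B ($150), Okafor→Lot C ($144), total $594.
VCG payment = (others' best without Rivera) − (others' welfare with Rivera) = 594 − 585 = $9.

Rivera pays $9.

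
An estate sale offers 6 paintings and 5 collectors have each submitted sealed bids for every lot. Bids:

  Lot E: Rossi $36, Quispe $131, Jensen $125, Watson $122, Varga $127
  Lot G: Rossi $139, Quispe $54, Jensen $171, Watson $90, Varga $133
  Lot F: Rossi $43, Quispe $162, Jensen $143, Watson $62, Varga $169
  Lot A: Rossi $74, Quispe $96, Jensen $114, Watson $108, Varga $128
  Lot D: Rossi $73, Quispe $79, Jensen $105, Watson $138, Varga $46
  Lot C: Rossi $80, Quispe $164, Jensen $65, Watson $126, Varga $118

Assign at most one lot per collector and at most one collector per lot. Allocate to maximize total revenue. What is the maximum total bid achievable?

Maximum total: $735

Optimal: Rossi→Lot G ($139), Quispe→Lot C ($164), Jensen→Lot E ($125), Watson→Lot D ($138), Varga→Lot F ($169) — total 139+164+125+138+169 = $735.
Max-entry greedy (repeatedly take the single best remaining cell) gives $716, worse by 19.
Swapping Rossi↔Watson (Rossi→Lot D $73, Watson→Lot G $90) loses 114.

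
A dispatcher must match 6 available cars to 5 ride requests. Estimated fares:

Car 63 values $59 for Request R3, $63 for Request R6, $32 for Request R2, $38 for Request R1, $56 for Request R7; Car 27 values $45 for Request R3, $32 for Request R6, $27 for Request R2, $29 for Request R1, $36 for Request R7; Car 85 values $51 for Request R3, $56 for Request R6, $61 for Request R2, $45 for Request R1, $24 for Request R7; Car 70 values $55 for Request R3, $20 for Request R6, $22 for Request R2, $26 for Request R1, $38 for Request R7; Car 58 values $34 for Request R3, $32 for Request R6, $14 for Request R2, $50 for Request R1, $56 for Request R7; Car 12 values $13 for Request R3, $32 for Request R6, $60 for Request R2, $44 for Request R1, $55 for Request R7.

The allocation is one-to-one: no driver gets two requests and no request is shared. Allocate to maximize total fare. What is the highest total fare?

Max total: $284

Optimal: Car 70→Request R3 ($55), Car 63→Request R6 ($63), Car 85→Request R2 ($61), Car 58→Request R1 ($50), Car 12→Request R7 ($55) — total 55+63+61+50+55 = $284.
Next-best assignment: Car 70→Request R3, Car 63→Request R6, Car 85→Request R2, Car 12→Request R1, Car 58→Request R7 = $279.
Swapping Car 63↔Car 70 (Car 63→Request R3 $59, Car 70→Request R6 $20) loses 39.
No other one-to-one assignment exceeds $284.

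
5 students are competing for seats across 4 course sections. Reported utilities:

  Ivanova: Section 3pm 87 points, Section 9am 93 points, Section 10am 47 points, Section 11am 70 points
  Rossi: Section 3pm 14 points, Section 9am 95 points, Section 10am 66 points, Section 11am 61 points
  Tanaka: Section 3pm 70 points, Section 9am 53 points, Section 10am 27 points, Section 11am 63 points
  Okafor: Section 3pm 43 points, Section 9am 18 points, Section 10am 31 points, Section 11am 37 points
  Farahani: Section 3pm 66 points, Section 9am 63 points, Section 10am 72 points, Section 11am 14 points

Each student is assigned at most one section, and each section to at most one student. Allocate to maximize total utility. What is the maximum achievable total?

Optimal: Ivanova→Section 3pm (87 points), Rossi→Section 9am (95 points), Farahani→Section 10am (72 points), Tanaka→Section 11am (63 points) — total 87+95+72+63 = 317 points.
Row-greedy (each student in turn takes its best remaining section) gives 266 points, worse by 51.
Next-best assignment: Tanaka→Section 3pm, Rossi→Section 9am, Farahani→Section 10am, Ivanova→Section 11am = 307 points.

Max total: 317 points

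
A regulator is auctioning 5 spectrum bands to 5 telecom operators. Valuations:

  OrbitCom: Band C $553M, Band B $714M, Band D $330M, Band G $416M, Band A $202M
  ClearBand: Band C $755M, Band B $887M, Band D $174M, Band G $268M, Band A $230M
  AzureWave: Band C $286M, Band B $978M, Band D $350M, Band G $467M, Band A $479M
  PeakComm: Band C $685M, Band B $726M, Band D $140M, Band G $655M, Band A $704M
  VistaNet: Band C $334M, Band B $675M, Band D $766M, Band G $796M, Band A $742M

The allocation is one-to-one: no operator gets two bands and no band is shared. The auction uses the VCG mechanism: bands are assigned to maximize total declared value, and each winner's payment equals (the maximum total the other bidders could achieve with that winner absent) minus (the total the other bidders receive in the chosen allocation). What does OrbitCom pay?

Efficient allocation: OrbitCom→Band G ($416M), ClearBand→Band C ($755M), AzureWave→Band B ($978M), PeakComm→Band A ($704M), VistaNet→Band D ($766M); total welfare W = $3619M.
OrbitCom receives Band G at value $416M, so the others get W − 416 = $3203M.
Without OrbitCom: best allocation of the remaining 4 bidders over all 5 bands is ClearBand→Band C ($755M), AzureWave→Band B ($978M), PeakComm→Band A ($704M), VistaNet→Band G ($796M), total $3233M.
VCG payment = (others' best without OrbitCom) − (others' welfare with OrbitCom) = 3233 − 3203 = $30M.

OrbitCom pays $30M.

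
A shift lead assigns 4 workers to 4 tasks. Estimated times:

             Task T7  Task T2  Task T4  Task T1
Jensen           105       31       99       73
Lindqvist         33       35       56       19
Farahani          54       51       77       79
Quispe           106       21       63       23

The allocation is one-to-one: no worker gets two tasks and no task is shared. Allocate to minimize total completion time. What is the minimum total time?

Optimal: Jensen→Task T2 (31 min), Lindqvist→Task T7 (33 min), Farahani→Task T4 (77 min), Quispe→Task T1 (23 min) — total 31+33+77+23 = 164 min.
Column-greedy (each task in turn goes to its cheapest remaining worker) gives 204 min, worse by 40.
Swapping Quispe↔Jensen (Quispe→Task T2 21 min, Jensen→Task T1 73 min) adds 40.
Checked against all permutations: 164 min is optimal.

Minimum total: 164 min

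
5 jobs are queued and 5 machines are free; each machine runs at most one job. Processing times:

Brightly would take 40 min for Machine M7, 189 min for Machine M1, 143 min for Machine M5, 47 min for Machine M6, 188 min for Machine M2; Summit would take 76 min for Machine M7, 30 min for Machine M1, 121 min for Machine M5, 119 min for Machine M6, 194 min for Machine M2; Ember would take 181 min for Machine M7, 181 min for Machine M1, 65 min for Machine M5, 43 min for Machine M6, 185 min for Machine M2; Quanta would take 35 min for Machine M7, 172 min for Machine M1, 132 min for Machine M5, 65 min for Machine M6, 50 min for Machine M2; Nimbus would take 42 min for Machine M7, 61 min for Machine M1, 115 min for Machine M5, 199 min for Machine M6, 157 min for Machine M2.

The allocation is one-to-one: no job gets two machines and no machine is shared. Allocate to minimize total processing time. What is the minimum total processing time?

Optimal: Brightly→Machine M6 (47 min), Summit→Machine M1 (30 min), Ember→Machine M5 (65 min), Quanta→Machine M2 (50 min), Nimbus→Machine M7 (42 min) — total 47+30+65+50+42 = 234 min.
Column-greedy (each machine in turn goes to its cheapest remaining job) gives 334 min, worse by 100.
Next-best assignment: Brightly→Machine M7, Summit→Machine M1, Ember→Machine M6, Quanta→Machine M2, Nimbus→Machine M5 = 278 min.

Min total: 234 min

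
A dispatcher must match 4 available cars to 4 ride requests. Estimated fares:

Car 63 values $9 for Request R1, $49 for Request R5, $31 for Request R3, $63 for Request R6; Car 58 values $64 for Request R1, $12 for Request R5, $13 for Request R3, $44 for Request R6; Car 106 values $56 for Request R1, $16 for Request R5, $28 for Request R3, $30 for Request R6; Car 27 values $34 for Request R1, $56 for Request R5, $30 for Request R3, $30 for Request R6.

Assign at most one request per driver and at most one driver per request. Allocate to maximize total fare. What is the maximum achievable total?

Optimal: Car 63→Request R6 ($63), Car 58→Request R1 ($64), Car 106→Request R3 ($28), Car 27→Request R5 ($56) — total 63+64+28+56 = $211.
Column-greedy (each request in turn goes to its best remaining driver) gives $181, worse by 30.
No other one-to-one assignment exceeds $211.

Max total: $211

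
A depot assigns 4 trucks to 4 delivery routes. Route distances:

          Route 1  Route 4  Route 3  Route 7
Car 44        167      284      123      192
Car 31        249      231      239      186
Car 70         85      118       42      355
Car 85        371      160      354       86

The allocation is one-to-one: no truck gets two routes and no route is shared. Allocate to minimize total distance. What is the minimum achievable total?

Minimum total: 525 km

Optimal: Car 44→Route 3 (123 km), Car 31→Route 4 (231 km), Car 70→Route 1 (85 km), Car 85→Route 7 (86 km) — total 123+231+85+86 = 525 km.
Column-greedy (each route in turn goes to its cheapest remaining truck) gives 554 km, worse by 29.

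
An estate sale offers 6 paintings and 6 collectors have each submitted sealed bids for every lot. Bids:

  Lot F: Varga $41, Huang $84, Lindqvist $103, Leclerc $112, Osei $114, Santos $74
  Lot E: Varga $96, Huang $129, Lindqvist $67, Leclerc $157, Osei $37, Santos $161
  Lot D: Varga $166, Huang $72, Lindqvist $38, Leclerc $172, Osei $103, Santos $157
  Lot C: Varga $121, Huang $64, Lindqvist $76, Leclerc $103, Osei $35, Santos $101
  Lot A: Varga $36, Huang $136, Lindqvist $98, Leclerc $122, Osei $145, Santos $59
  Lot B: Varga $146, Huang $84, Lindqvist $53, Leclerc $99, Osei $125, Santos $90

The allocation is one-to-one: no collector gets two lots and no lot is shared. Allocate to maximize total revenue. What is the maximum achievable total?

Optimal: Varga→Lot C ($121), Huang→Lot A ($136), Lindqvist→Lot F ($103), Leclerc→Lot D ($172), Osei→Lot B ($125), Santos→Lot E ($161) — total 121+136+103+172+125+161 = $818.
Row-greedy (each collector in turn takes its best remaining lot) gives $788, worse by 30.
Next-best assignment: Varga→Lot B, Huang→Lot A, Lindqvist→Lot C, Leclerc→Lot D, Osei→Lot F, Santos→Lot E = $805.

Maximum total: $818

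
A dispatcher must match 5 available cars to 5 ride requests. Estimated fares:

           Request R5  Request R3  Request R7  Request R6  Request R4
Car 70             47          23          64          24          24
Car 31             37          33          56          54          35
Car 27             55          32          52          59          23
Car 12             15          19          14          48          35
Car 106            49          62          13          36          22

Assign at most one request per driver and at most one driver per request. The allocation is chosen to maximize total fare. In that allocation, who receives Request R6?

Car 31 receives Request R6.

This is the linear assignment problem.
Optimal: Car 70→Request R7 ($64), Car 31→Request R6 ($54), Car 27→Request R5 ($55), Car 12→Request R4 ($35), Car 106→Request R3 ($62) — total 64+54+55+35+62 = $270.
Max-entry greedy (repeatedly take the single best remaining cell) gives $257, worse by 13.
Next-best assignment: Car 70→Request R7, Car 31→Request R4, Car 27→Request R5, Car 12→Request R6, Car 106→Request R3 = $264.
Car 31's own top request is Request R7 ($56), but forcing Car 31→Request R7 and reassigning the rest optimally gives only $259 — worse by 11.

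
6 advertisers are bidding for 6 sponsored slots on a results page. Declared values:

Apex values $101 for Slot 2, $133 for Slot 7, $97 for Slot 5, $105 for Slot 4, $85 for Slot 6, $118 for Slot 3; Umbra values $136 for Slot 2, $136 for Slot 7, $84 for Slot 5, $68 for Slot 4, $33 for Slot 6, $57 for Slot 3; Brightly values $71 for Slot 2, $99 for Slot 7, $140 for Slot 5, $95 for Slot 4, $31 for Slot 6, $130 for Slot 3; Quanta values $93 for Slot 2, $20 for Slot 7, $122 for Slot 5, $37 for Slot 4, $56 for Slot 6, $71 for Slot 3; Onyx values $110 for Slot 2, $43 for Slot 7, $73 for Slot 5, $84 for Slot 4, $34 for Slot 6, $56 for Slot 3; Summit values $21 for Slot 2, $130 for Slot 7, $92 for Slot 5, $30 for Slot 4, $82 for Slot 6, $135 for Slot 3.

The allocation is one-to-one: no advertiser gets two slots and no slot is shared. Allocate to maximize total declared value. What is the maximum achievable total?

Max total: $687

This is the linear assignment problem.
Optimal: Apex→Slot 7 ($133), Umbra→Slot 2 ($136), Brightly→Slot 3 ($130), Quanta→Slot 5 ($122), Onyx→Slot 4 ($84), Summit→Slot 6 ($82) — total 133+136+130+122+84+82 = $687.
Column-greedy (each slot in turn goes to its best remaining advertiser) gives $646, worse by 41.
Swapping Summit↔Umbra (Summit→Slot 2 $21, Umbra→Slot 6 $33) loses 164.
No other one-to-one assignment exceeds $687.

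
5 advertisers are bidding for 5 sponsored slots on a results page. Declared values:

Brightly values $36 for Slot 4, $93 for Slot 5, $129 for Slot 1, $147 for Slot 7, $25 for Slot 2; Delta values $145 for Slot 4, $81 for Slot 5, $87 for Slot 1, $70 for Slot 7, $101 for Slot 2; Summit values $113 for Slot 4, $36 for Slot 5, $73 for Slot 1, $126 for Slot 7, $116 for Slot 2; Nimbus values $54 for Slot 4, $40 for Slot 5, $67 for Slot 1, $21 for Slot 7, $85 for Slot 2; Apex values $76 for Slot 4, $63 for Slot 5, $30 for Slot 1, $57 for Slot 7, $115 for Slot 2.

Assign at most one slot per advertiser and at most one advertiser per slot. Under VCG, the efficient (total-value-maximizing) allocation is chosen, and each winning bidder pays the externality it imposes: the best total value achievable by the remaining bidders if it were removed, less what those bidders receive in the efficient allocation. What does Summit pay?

Efficient allocation: Brightly→Slot 1 ($129), Delta→Slot 4 ($145), Summit→Slot 7 ($126), Nimbus→Slot 5 ($40), Apex→Slot 2 ($115); total welfare W = $555.
Summit receives Slot 7 at value $126, so the others get W − 126 = $429.
Without Summit: best allocation of the remaining 4 bidders over all 5 slots is Brightly→Slot 7 ($147), Delta→Slot 4 ($145), Nimbus→Slot 1 ($67), Apex→Slot 2 ($115), total $474.
VCG payment = (others' best without Summit) − (others' welfare with Summit) = 474 − 429 = $45.

Summit pays $45.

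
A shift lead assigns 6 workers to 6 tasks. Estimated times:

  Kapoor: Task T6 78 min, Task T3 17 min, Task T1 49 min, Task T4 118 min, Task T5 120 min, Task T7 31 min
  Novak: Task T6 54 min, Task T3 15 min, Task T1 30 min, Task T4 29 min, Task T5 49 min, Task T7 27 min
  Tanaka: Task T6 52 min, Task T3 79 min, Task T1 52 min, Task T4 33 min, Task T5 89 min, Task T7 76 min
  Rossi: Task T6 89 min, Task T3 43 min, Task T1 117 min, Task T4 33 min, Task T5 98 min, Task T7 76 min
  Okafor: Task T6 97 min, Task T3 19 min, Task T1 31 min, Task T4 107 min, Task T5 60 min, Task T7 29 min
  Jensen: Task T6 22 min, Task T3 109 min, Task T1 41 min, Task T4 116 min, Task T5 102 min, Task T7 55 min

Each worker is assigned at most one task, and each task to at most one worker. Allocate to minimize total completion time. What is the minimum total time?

Min total: 202 min

Optimal: Kapoor→Task T3 (17 min), Novak→Task T5 (49 min), Tanaka→Task T1 (52 min), Rossi→Task T4 (33 min), Okafor→Task T7 (29 min), Jensen→Task T6 (22 min) — total 17+49+52+33+29+22 = 202 min.
Column-greedy (each task in turn goes to its cheapest remaining worker) gives 230 min, worse by 28.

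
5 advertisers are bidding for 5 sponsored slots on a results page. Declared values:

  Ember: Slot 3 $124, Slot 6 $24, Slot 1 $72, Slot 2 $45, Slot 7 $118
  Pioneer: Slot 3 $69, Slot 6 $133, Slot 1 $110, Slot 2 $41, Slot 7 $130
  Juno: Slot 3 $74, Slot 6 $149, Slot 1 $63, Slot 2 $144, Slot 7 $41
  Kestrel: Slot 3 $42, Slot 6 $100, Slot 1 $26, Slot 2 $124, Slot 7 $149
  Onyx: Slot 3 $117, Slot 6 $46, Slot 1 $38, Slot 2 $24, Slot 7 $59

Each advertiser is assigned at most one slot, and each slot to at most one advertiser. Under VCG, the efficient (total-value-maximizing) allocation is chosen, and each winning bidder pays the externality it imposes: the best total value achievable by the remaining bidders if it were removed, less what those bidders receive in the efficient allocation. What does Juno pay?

Juno pays $23.

Efficient allocation: Ember→Slot 7 ($118), Pioneer→Slot 1 ($110), Juno→Slot 6 ($149), Kestrel→Slot 2 ($124), Onyx→Slot 3 ($117); total welfare W = $618.
Juno receives Slot 6 at value $149, so the others get W − 149 = $469.
Without Juno: best allocation of the remaining 4 bidders over all 5 slots is Ember→Slot 7 ($118), Pioneer→Slot 6 ($133), Kestrel→Slot 2 ($124), Onyx→Slot 3 ($117), total $492.
VCG payment = (others' best without Juno) − (others' welfare with Juno) = 492 − 469 = $23.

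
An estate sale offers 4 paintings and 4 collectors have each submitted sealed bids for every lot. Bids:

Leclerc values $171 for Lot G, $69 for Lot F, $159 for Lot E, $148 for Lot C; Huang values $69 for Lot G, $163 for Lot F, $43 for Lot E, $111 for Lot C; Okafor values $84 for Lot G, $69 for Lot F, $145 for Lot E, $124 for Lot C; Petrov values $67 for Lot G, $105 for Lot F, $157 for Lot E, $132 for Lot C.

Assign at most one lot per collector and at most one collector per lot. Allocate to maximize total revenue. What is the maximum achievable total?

Max total: $615

Optimal: Leclerc→Lot G ($171), Huang→Lot F ($163), Okafor→Lot C ($124), Petrov→Lot E ($157) — total 171+163+124+157 = $615.
Row-greedy (each collector in turn takes its best remaining lot) gives $611, worse by 4.
Next-best assignment: Leclerc→Lot G, Huang→Lot F, Okafor→Lot E, Petrov→Lot C = $611.
Swapping Okafor↔Leclerc (Okafor→Lot G $84, Leclerc→Lot C $148) loses 63.
Checked against all permutations: $615 is optimal.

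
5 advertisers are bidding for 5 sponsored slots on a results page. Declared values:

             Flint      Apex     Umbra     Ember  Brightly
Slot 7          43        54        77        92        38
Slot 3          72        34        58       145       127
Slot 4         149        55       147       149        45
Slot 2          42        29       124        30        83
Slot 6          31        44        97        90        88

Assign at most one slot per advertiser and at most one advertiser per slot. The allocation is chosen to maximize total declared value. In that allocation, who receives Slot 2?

Treat this as an assignment problem: match each advertiser to one slot.
Optimal: Flint→Slot 4 ($149), Apex→Slot 7 ($54), Umbra→Slot 2 ($124), Ember→Slot 3 ($145), Brightly→Slot 6 ($88) — total 149+54+124+145+88 = $560.
Column-greedy (each slot in turn goes to its best remaining advertiser) gives $536, worse by 24.
Umbra's own top slot is Slot 4 ($147), but forcing Umbra→Slot 4 and reassigning the rest optimally gives only $476 — worse by 84.

Umbra receives Slot 2.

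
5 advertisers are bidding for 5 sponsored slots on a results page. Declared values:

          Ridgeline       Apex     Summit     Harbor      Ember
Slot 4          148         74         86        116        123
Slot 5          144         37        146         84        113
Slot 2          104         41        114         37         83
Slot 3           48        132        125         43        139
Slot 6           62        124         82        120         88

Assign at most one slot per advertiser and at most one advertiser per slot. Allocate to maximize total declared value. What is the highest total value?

Optimal: Ridgeline→Slot 5 ($144), Apex→Slot 6 ($124), Summit→Slot 2 ($114), Harbor→Slot 4 ($116), Ember→Slot 3 ($139) — total 144+124+114+116+139 = $637.
Column-greedy (each slot in turn goes to its best remaining advertiser) gives $629, worse by 8.
Next-best assignment: Ridgeline→Slot 5, Apex→Slot 3, Summit→Slot 2, Harbor→Slot 6, Ember→Slot 4 = $633.
Every other assignment is strictly worse.

Maximum total: $637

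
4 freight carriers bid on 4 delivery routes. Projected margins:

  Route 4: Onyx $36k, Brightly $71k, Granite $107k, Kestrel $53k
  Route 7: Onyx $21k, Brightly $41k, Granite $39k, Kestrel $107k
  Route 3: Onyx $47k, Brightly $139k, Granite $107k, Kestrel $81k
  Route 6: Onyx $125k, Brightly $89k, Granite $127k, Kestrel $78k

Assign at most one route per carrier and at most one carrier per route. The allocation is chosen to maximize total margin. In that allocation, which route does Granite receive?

Granite receives Route 4.

This is the linear assignment problem.
Optimal: Onyx→Route 6 ($125k), Brightly→Route 3 ($139k), Granite→Route 4 ($107k), Kestrel→Route 7 ($107k) — total 125+139+107+107 = $478k.
Max-entry greedy (repeatedly take the single best remaining cell) gives $409k, worse by 69.
Next-best assignment: Onyx→Route 6, Brightly→Route 4, Granite→Route 3, Kestrel→Route 7 = $410k.
Swapping Brightly↔Onyx (Brightly→Route 6 $89k, Onyx→Route 3 $47k) loses 128.
No other one-to-one assignment exceeds $478k.
Granite's own top route is Route 6 ($127k), but forcing Granite→Route 6 and reassigning the rest optimally gives only $409k — worse by 69.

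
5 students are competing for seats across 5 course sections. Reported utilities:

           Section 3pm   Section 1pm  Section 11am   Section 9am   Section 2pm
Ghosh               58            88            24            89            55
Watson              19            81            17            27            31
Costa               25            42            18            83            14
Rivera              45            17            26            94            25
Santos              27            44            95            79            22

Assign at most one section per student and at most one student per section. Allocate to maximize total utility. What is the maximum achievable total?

Maximum total: 359 points

Optimal: Ghosh→Section 2pm (55 points), Watson→Section 1pm (81 points), Costa→Section 9am (83 points), Rivera→Section 3pm (45 points), Santos→Section 11am (95 points) — total 55+81+83+45+95 = 359 points.
Column-greedy (each section in turn goes to its best remaining student) gives 342 points, worse by 17.
No other one-to-one assignment exceeds 359 points.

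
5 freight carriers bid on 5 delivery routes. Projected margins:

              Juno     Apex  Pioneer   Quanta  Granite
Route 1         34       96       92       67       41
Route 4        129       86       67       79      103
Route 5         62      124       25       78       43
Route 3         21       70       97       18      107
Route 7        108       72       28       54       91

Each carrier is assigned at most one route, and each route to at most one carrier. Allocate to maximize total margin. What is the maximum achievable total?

This is the linear assignment problem.
Optimal: Juno→Route 7 ($108k), Apex→Route 5 ($124k), Pioneer→Route 1 ($92k), Quanta→Route 4 ($79k), Granite→Route 3 ($107k) — total 108+124+92+79+107 = $510k.
Row-greedy (each carrier in turn takes its best remaining route) gives $508k, worse by 2.

Max total: $510k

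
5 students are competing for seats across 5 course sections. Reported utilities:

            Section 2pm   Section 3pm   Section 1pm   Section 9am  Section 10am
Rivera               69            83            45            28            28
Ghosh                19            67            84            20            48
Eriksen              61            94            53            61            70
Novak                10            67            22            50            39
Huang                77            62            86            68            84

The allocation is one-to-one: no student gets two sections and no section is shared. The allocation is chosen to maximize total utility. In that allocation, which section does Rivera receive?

Rivera receives Section 2pm.

Optimal: Rivera→Section 2pm (69 points), Ghosh→Section 1pm (84 points), Eriksen→Section 3pm (94 points), Novak→Section 9am (50 points), Huang→Section 10am (84 points) — total 69+84+94+50+84 = 381 points.
Max-entry greedy (repeatedly take the single best remaining cell) gives 347 points, worse by 34.
Rivera's own top section is Section 3pm (83 points), but forcing Rivera→Section 3pm and reassigning the rest optimally gives only 364 points — worse by 17.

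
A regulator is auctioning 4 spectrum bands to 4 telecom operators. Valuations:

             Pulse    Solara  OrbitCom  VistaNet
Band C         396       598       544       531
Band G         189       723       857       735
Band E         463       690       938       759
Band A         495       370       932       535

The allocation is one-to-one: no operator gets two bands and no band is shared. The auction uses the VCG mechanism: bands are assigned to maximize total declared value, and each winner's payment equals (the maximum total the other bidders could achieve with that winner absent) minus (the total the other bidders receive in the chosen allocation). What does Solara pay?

Efficient allocation: Pulse→Band C ($396M), Solara→Band G ($723M), OrbitCom→Band A ($932M), VistaNet→Band E ($759M); total welfare W = $2810M.
Solara receives Band G at value $723M, so the others get W − 723 = $2087M.
Without Solara: best allocation of the remaining 3 bidders over all 4 bands is Pulse→Band A ($495M), OrbitCom→Band E ($938M), VistaNet→Band G ($735M), total $2168M.
VCG payment = (others' best without Solara) − (others' welfare with Solara) = 2168 − 2087 = $81M.

Solara pays $81M.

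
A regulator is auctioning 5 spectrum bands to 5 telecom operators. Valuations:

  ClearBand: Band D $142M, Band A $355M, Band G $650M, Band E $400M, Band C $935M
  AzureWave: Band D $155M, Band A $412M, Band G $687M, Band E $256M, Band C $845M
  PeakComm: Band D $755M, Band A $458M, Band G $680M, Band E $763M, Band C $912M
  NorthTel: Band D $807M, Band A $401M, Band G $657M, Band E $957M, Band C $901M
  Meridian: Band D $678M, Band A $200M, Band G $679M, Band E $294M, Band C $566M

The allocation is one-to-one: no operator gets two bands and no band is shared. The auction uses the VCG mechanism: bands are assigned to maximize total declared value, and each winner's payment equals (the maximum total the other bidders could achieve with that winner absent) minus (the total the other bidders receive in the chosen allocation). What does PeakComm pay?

Efficient allocation: ClearBand→Band C ($935M), AzureWave→Band A ($412M), PeakComm→Band D ($755M), NorthTel→Band E ($957M), Meridian→Band G ($679M); total welfare W = $3738M.
PeakComm receives Band D at value $755M, so the others get W − 755 = $2983M.
Without PeakComm: best allocation of the remaining 4 bidders over all 5 bands is ClearBand→Band C ($935M), AzureWave→Band G ($687M), NorthTel→Band E ($957M), Meridian→Band D ($678M), total $3257M.
VCG payment = (others' best without PeakComm) − (others' welfare with PeakComm) = 3257 − 2983 = $274M.

PeakComm pays $274M.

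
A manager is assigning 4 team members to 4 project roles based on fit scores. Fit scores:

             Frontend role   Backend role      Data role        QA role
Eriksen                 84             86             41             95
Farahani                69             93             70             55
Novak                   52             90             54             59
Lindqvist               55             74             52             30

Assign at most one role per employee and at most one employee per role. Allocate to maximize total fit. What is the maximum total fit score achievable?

Maximum total: 310 pts

Optimal: Eriksen→QA role (95 pts), Farahani→Data role (70 pts), Novak→Backend role (90 pts), Lindqvist→Frontend role (55 pts) — total 95+70+90+55 = 310 pts.
Row-greedy (each employee in turn takes its best remaining role) gives 297 pts, worse by 13.
No other one-to-one assignment exceeds 310 pts.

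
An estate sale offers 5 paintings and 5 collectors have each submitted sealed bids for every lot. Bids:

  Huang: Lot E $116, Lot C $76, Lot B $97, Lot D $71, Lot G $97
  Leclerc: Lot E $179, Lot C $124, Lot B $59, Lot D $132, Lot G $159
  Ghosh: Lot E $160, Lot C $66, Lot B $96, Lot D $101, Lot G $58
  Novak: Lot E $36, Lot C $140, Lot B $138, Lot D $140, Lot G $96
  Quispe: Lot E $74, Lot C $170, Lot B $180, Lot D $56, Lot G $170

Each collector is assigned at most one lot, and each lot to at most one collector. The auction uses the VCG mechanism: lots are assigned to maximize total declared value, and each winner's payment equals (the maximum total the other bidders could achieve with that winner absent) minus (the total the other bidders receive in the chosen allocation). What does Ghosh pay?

Ghosh pays $30.

Efficient allocation: Huang→Lot B ($97), Leclerc→Lot G ($159), Ghosh→Lot E ($160), Novak→Lot D ($140), Quispe→Lot C ($170); total welfare W = $726.
Ghosh receives Lot E at value $160, so the others get W − 160 = $566.
Without Ghosh: best allocation of the remaining 4 bidders over all 5 lots is Huang→Lot G ($97), Leclerc→Lot E ($179), Novak→Lot C ($140), Quispe→Lot B ($180), total $596.
VCG payment = (others' best without Ghosh) − (others' welfare with Ghosh) = 596 − 566 = $30.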